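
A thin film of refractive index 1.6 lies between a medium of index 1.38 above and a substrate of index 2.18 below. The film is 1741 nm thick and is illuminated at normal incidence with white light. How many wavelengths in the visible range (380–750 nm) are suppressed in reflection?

Top surface (1.38 → 1.6): reflection off a higher-index medium gives a half-wave phase shift.
Bottom surface (1.6 → 2.18): reflection off a higher-index medium gives a half-wave phase shift.
The two reflections carry the same phase change, so no net offset.
So the condition for destructive reflection is 2 n t = (m + ½) λ.
λ = 2 n t / (m + ½) = 5571 / (m + ½) nm.
m=6: 857 nm (IR); m=7: 743 nm (visible); m=8: 655 nm (visible); m=9: 586 nm (visible); m=10: 531 nm (visible); m=11: 484 nm (visible); m=12: 446 nm (visible); m=13: 413 nm (visible); m=14: 384 nm (visible); m=15: 359 nm (UV).

8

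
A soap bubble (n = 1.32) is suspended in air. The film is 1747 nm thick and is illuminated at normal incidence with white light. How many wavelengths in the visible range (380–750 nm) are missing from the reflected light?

At the upper boundary (n = 1.0 to n = 1.32) the reflected ray undergoes a half-wave phase shift.
Ray reflecting at the bottom interface goes from n = 1.32 toward n = 1.0: no phase shift.
Net: one phase inversion between the two reflected rays.
For weak reflection here: 2 n t = m λ.
λ = 2 n t / m = 4612 / m nm.
m=6: 769 nm (IR); m=7: 659 nm (visible); m=8: 577 nm (visible); m=9: 512 nm (visible); m=10: 461 nm (visible); m=11: 419 nm (visible); m=12: 384 nm (visible); m=13: 355 nm (UV).

6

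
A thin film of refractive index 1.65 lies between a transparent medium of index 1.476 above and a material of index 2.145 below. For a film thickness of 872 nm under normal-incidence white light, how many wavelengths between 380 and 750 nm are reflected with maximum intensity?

4

Ray reflecting at the top interface goes from n = 1.476 toward n = 1.65: a half-wave phase shift.
Ray reflecting at the bottom interface goes from n = 1.65 toward n = 2.145: a half-wave phase shift.
Zero or two π shifts → no net half-wave offset.
So the condition for constructive reflection is 2 n t = m λ.
λ = 2 n t / m = 2878 / m nm.
m=3: 959 nm (IR); m=4: 719 nm (visible); m=5: 576 nm (visible); m=6: 480 nm (visible); m=7: 411 nm (visible); m=8: 360 nm (UV).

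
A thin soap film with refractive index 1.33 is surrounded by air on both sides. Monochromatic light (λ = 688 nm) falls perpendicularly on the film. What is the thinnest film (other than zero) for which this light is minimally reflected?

Top surface (1.0 → 1.33): reflection off a higher-index medium gives a half-wave phase shift.
Ray reflecting at the bottom interface goes from n = 1.33 toward n = 1.0: no phase shift.
Net: one phase inversion between the two reflected rays.
So the condition for destructive reflection is 2 n t = m λ.
Minimum nonzero at m = 1: t = λ / (2 n) = 688 / (2 × 1.33) = 259 nm.

259 nm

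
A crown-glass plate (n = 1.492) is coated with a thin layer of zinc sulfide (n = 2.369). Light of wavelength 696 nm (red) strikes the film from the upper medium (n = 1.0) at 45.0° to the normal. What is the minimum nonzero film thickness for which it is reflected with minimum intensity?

154 nm

Top surface (1.0 → 2.369): reflection off a higher-index medium gives a half-wave phase shift.
Bottom surface (2.369 → 1.492): reflection off a lower-index medium gives no phase shift.
Net: one phase inversion between the two reflected rays.
With one net inversion, destructive interference in reflection requires 2 n t cos θ_r = m λ.
Snell's law: 1.0 sin 45.0° = 2.369 sin θ_r → sin θ_r = 0.298, cos θ_r = 0.954.
Minimum nonzero at m = 1: t = λ / (2 n cos θ_r) = 696 / (2 × 2.369 × 0.954) = 154 nm.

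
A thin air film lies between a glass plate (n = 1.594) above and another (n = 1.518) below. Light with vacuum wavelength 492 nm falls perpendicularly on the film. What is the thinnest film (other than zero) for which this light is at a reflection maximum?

123 nm

Ray reflecting at the top interface goes from n = 1.594 toward n = 1.0: no phase shift.
Bottom surface (1.0 → 1.518): reflection off a higher-index medium gives a half-wave phase shift.
Net: one phase inversion between the two reflected rays.
For maximum reflection here: 2 n t = (m + ½) λ.
Minimum at m = 0: t = λ / (4 n) = 492 / (4 × 1.0) = 123 nm.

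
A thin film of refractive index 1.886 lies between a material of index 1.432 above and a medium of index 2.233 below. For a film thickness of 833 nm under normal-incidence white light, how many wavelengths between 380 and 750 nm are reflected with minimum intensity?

4

At the upper boundary (n = 1.432 to n = 1.886) the reflected ray undergoes a half-wave phase shift.
Ray reflecting at the bottom interface goes from n = 1.886 toward n = 2.233: a half-wave phase shift.
Zero or two π shifts → no net half-wave offset.
For dark reflection here: 2 n t = (m + ½) λ.
λ = 2 n t / (m + ½) = 3142 / (m + ½) nm.
m=3: 898 nm (IR); m=4: 698 nm (visible); m=5: 571 nm (visible); m=6: 483 nm (visible); m=7: 419 nm (visible); m=8: 370 nm (UV).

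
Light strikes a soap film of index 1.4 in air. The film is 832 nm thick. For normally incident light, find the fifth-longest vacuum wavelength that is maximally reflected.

518 nm

Ray reflecting at the top interface goes from n = 1.0 toward n = 1.4: a half-wave phase shift.
At the lower boundary (n = 1.4 to n = 1.0) the reflected ray undergoes no phase shift.
The two reflections differ by half a wavelength.
So the condition for constructive reflection is 2 n t = (m + ½) λ.
λ = 2 n t / (m + ½). The fifth-longest wavelength is m = 4: λ = 2 × 1.4 × 832 / 4.50 = 518 nm.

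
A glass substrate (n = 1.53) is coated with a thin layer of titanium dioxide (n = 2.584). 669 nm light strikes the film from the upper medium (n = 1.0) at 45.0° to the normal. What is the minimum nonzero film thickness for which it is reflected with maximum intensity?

67.3 nm

Ray reflecting at the top interface goes from n = 1.0 toward n = 2.584: a half-wave phase shift.
Ray reflecting at the bottom interface goes from n = 2.584 toward n = 1.53: no phase shift.
Exactly one π shift → a net half-wave offset.
With one net inversion, constructive interference in reflection requires 2 n t cos θ_r = (m + ½) λ.
Snell's law: 1.0 sin 45.0° = 2.584 sin θ_r → sin θ_r = 0.274, cos θ_r = 0.962.
Minimum at m = 0: t = λ / (4 n cos θ_r) = 669 / (4 × 2.584 × 0.962) = 67.3 nm.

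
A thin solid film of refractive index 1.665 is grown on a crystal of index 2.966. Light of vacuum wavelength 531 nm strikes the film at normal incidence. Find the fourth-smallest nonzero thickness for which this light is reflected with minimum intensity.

At the upper boundary (n = 1.0 to n = 1.665) the reflected ray undergoes a half-wave phase shift.
Ray reflecting at the bottom interface goes from n = 1.665 toward n = 2.966: a half-wave phase shift.
Net: no relative phase inversion (both shifts match).
With no net inversion, destructive interference in reflection requires 2 n t = (m + ½) λ.
The fourth-smallest nonzero thickness corresponds to m = 3: t = (m + ½) λ / (2 n) = 3.50 × 531 / (2 × 1.665) = 558 nm.

558 nm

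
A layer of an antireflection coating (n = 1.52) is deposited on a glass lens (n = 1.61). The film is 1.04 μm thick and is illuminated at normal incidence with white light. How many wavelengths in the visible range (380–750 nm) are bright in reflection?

Top surface (1.0 → 1.52): reflection off a higher-index medium gives a half-wave phase shift.
At the lower boundary (n = 1.52 to n = 1.61) the reflected ray undergoes a half-wave phase shift.
Net: no relative phase inversion (both shifts match).
With no net inversion, constructive interference in reflection requires 2 n t = m λ.
λ = 2 n t / m = 3162 / m nm.
m=4: 790 nm (IR); m=5: 632 nm (visible); m=6: 527 nm (visible); m=7: 452 nm (visible); m=8: 395 nm (visible); m=9: 351 nm (UV).

4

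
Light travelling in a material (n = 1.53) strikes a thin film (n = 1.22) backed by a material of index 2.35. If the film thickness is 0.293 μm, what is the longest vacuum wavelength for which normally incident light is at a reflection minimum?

715 nm

Ray reflecting at the top interface goes from n = 1.53 toward n = 1.22: no phase shift.
Bottom surface (1.22 → 2.35): reflection off a higher-index medium gives a half-wave phase shift.
Exactly one π shift → a net half-wave offset.
For minimum reflection here: 2 n t = m λ.
λ = 2 n t / m. The longest wavelength is m = 1: λ = 2 × 1.22 × 293 / 1.00 = 715 nm.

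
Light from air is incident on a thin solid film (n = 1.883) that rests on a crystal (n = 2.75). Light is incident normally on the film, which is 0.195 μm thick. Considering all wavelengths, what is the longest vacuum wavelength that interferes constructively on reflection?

Top surface (1.0 → 1.883): reflection off a higher-index medium gives a half-wave phase shift.
At the lower boundary (n = 1.883 to n = 2.75) the reflected ray undergoes a half-wave phase shift.
The two reflections carry the same phase change, so no net offset.
With no net inversion, constructive interference in reflection requires 2 n t = m λ.
λ = 2 n t / m. The longest wavelength is m = 1: λ = 2 × 1.883 × 195 / 1.00 = 734 nm.

734 nm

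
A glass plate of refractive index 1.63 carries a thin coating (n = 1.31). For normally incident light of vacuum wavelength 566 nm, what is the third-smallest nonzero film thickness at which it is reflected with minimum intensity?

Ray reflecting at the top interface goes from n = 1.0 toward n = 1.31: a half-wave phase shift.
Ray reflecting at the bottom interface goes from n = 1.31 toward n = 1.63: a half-wave phase shift.
Zero or two π shifts → no net half-wave offset.
With no net inversion, destructive interference in reflection requires 2 n t = (m + ½) λ.
The third-smallest nonzero thickness corresponds to m = 2: t = (m + ½) λ / (2 n) = 2.50 × 566 / (2 × 1.31) = 540 nm.

540 nm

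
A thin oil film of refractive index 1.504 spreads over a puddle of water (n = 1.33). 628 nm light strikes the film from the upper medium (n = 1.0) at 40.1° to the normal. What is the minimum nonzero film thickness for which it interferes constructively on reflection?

Top surface (1.0 → 1.504): reflection off a higher-index medium gives a half-wave phase shift.
Ray reflecting at the bottom interface goes from n = 1.504 toward n = 1.33: no phase shift.
Net: one phase inversion between the two reflected rays.
So the condition for constructive reflection is 2 n t cos θ_r = (m + ½) λ.
Snell's law: 1.0 sin 40.1° = 1.504 sin θ_r → sin θ_r = 0.428, cos θ_r = 0.904.
Minimum at m = 0: t = λ / (4 n cos θ_r) = 628 / (4 × 1.504 × 0.904) = 116 nm.

116 nm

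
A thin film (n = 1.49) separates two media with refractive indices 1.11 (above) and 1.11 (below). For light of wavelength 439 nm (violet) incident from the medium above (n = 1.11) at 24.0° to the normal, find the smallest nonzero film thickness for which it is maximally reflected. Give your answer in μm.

0.0773 μm

Top surface (1.11 → 1.49): reflection off a higher-index medium gives a half-wave phase shift.
Bottom surface (1.49 → 1.11): reflection off a lower-index medium gives no phase shift.
The two reflections differ by half a wavelength.
So the condition for constructive reflection is 2 n t cos θ_r = (m + ½) λ.
Snell's law: 1.11 sin 24.0° = 1.49 sin θ_r → sin θ_r = 0.303, cos θ_r = 0.953.
Minimum at m = 0: t = λ / (4 n cos θ_r) = 439 / (4 × 1.49 × 0.953) = 77.3 nm.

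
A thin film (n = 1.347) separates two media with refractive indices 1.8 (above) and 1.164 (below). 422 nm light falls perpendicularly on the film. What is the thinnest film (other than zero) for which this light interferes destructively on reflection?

78.3 nm

Top surface (1.8 → 1.347): reflection off a lower-index medium gives no phase shift.
Bottom surface (1.347 → 1.164): reflection off a lower-index medium gives no phase shift.
The two reflections carry the same phase change, so no net offset.
So the condition for destructive reflection is 2 n t = (m + ½) λ.
Minimum at m = 0: t = λ / (4 n) = 422 / (4 × 1.347) = 78.3 nm.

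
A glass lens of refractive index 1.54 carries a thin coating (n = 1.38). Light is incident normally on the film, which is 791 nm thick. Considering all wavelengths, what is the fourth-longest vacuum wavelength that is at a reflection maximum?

At the upper boundary (n = 1.0 to n = 1.38) the reflected ray undergoes a half-wave phase shift.
Bottom surface (1.38 → 1.54): reflection off a higher-index medium gives a half-wave phase shift.
Net: no relative phase inversion (both shifts match).
With no net inversion, constructive interference in reflection requires 2 n t = m λ.
λ = 2 n t / m. The fourth-longest wavelength is m = 4: λ = 2 × 1.38 × 791 / 4.00 = 546 nm.

546 nm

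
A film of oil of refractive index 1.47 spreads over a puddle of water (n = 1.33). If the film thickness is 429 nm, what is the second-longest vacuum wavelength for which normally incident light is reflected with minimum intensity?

Top surface (1.0 → 1.47): reflection off a higher-index medium gives a half-wave phase shift.
Bottom surface (1.47 → 1.33): reflection off a lower-index medium gives no phase shift.
Net: one phase inversion between the two reflected rays.
So the condition for destructive reflection is 2 n t = m λ.
λ = 2 n t / m. The second-longest wavelength is m = 2: λ = 2 × 1.47 × 429 / 2.00 = 631 nm.

631 nm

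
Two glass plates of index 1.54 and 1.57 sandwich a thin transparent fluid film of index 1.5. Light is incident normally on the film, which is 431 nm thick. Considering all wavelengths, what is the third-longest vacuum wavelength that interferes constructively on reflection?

517 nm

At the upper boundary (n = 1.54 to n = 1.5) the reflected ray undergoes no phase shift.
At the lower boundary (n = 1.5 to n = 1.57) the reflected ray undergoes a half-wave phase shift.
Exactly one π shift → a net half-wave offset.
With one net inversion, constructive interference in reflection requires 2 n t = (m + ½) λ.
λ = 2 n t / (m + ½). The third-longest wavelength is m = 2: λ = 2 × 1.5 × 431 / 2.50 = 517 nm.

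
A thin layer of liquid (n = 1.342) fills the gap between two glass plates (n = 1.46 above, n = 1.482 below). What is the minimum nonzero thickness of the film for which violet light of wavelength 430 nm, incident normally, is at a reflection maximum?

80.1 nm

Ray reflecting at the top interface goes from n = 1.46 toward n = 1.342: no phase shift.
At the lower boundary (n = 1.342 to n = 1.482) the reflected ray undergoes a half-wave phase shift.
Net: one phase inversion between the two reflected rays.
So the condition for constructive reflection is 2 n t = (m + ½) λ.
Minimum at m = 0: t = λ / (4 n) = 430 / (4 × 1.342) = 80.1 nm.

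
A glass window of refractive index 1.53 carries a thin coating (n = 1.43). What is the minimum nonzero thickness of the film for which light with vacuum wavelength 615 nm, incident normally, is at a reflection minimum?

At the upper boundary (n = 1.0 to n = 1.43) the reflected ray undergoes a half-wave phase shift.
At the lower boundary (n = 1.43 to n = 1.53) the reflected ray undergoes a half-wave phase shift.
Zero or two π shifts → no net half-wave offset.
With no net inversion, destructive interference in reflection requires 2 n t = (m + ½) λ.
Minimum at m = 0: t = λ / (4 n) = 615 / (4 × 1.43) = 108 nm.

108 nm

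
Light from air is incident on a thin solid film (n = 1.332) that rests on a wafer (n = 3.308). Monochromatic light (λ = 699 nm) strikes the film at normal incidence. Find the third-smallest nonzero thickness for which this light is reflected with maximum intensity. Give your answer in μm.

Ray reflecting at the top interface goes from n = 1.0 toward n = 1.332: a half-wave phase shift.
At the lower boundary (n = 1.332 to n = 3.308) the reflected ray undergoes a half-wave phase shift.
Zero or two π shifts → no net half-wave offset.
So the condition for constructive reflection is 2 n t = m λ.
The third-smallest nonzero thickness corresponds to m = 3: t = m λ / (2 n) = 3.00 × 699 / (2 × 1.332) = 787 nm.

0.787 μm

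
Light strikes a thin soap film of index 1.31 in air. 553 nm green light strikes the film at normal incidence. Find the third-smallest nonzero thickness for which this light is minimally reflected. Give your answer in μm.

0.633 μm

At the upper boundary (n = 1.0 to n = 1.31) the reflected ray undergoes a half-wave phase shift.
Bottom surface (1.31 → 1.0): reflection off a lower-index medium gives no phase shift.
Exactly one π shift → a net half-wave offset.
For dark reflection here: 2 n t = m λ.
The third-smallest nonzero thickness corresponds to m = 3: t = m λ / (2 n) = 3.00 × 553 / (2 × 1.31) = 633 nm.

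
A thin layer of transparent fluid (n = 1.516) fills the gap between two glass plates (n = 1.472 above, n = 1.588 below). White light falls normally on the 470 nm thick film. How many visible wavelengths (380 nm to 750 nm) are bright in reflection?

Ray reflecting at the top interface goes from n = 1.472 toward n = 1.516: a half-wave phase shift.
Bottom surface (1.516 → 1.588): reflection off a higher-index medium gives a half-wave phase shift.
Zero or two π shifts → no net half-wave offset.
So the condition for constructive reflection is 2 n t = m λ.
λ = 2 n t / m = 1425 / m nm.
m=1: 1425 nm (IR); m=2: 713 nm (visible); m=3: 475 nm (visible); m=4: 356 nm (UV).

2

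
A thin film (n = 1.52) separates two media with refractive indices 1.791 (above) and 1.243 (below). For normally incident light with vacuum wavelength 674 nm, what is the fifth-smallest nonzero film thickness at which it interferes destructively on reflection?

At the upper boundary (n = 1.791 to n = 1.52) the reflected ray undergoes no phase shift.
Bottom surface (1.52 → 1.243): reflection off a lower-index medium gives no phase shift.
Zero or two π shifts → no net half-wave offset.
So the condition for destructive reflection is 2 n t = (m + ½) λ.
The fifth-smallest nonzero thickness corresponds to m = 4: t = (m + ½) λ / (2 n) = 4.50 × 674 / (2 × 1.52) = 998 nm.

998 nm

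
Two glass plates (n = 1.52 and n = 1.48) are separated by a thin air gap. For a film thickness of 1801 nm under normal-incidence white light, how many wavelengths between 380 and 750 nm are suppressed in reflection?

5

Ray reflecting at the top interface goes from n = 1.52 toward n = 1.0: no phase shift.
At the lower boundary (n = 1.0 to n = 1.48) the reflected ray undergoes a half-wave phase shift.
Exactly one π shift → a net half-wave offset.
With one net inversion, destructive interference in reflection requires 2 n t = m λ.
λ = 2 n t / m = 3602 / m nm.
m=4: 901 nm (IR); m=5: 720 nm (visible); m=6: 600 nm (visible); m=7: 515 nm (visible); m=8: 450 nm (visible); m=9: 400 nm (visible); m=10: 360 nm (UV).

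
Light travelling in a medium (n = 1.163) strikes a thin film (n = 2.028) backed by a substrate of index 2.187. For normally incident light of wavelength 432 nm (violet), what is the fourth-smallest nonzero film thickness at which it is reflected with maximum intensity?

426 nm

Top surface (1.163 → 2.028): reflection off a higher-index medium gives a half-wave phase shift.
At the lower boundary (n = 2.028 to n = 2.187) the reflected ray undergoes a half-wave phase shift.
Net: no relative phase inversion (both shifts match).
With no net inversion, constructive interference in reflection requires 2 n t = m λ.
The fourth-smallest nonzero thickness corresponds to m = 4: t = m λ / (2 n) = 4.00 × 432 / (2 × 2.028) = 426 nm.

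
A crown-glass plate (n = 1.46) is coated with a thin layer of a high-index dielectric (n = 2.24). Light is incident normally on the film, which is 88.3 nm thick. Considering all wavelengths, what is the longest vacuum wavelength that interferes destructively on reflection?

Ray reflecting at the top interface goes from n = 1.0 toward n = 2.24: a half-wave phase shift.
Bottom surface (2.24 → 1.46): reflection off a lower-index medium gives no phase shift.
Exactly one π shift → a net half-wave offset.
So the condition for destructive reflection is 2 n t = m λ.
λ = 2 n t / m. The longest wavelength is m = 1: λ = 2 × 2.24 × 88.3 / 1.00 = 396 nm.

396 nm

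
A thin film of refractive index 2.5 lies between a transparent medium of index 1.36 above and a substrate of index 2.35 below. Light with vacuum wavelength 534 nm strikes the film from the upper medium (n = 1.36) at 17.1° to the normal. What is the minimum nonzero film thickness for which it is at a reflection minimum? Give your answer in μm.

Ray reflecting at the top interface goes from n = 1.36 toward n = 2.5: a half-wave phase shift.
Ray reflecting at the bottom interface goes from n = 2.5 toward n = 2.35: no phase shift.
Net: one phase inversion between the two reflected rays.
With one net inversion, destructive interference in reflection requires 2 n t cos θ_r = m λ.
Snell's law: 1.36 sin 17.1° = 2.5 sin θ_r → sin θ_r = 0.160, cos θ_r = 0.987.
Minimum nonzero at m = 1: t = λ / (2 n cos θ_r) = 534 / (2 × 2.5 × 0.987) = 108 nm.

0.108 μm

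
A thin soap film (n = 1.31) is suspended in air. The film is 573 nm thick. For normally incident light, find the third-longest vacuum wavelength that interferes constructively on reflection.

At the upper boundary (n = 1.0 to n = 1.31) the reflected ray undergoes a half-wave phase shift.
Ray reflecting at the bottom interface goes from n = 1.31 toward n = 1.0: no phase shift.
Exactly one π shift → a net half-wave offset.
With one net inversion, constructive interference in reflection requires 2 n t = (m + ½) λ.
λ = 2 n t / (m + ½). The third-longest wavelength is m = 2: λ = 2 × 1.31 × 573 / 2.50 = 601 nm.

601 nm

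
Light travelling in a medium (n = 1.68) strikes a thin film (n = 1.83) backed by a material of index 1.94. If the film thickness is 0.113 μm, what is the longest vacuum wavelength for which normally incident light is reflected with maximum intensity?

414 nm

At the upper boundary (n = 1.68 to n = 1.83) the reflected ray undergoes a half-wave phase shift.
At the lower boundary (n = 1.83 to n = 1.94) the reflected ray undergoes a half-wave phase shift.
Zero or two π shifts → no net half-wave offset.
So the condition for constructive reflection is 2 n t = m λ.
λ = 2 n t / m. The longest wavelength is m = 1: λ = 2 × 1.83 × 113 / 1.00 = 414 nm.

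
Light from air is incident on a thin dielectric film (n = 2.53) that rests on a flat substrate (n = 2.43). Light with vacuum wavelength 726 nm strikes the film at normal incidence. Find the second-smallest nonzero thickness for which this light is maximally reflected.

Ray reflecting at the top interface goes from n = 1.0 toward n = 2.53: a half-wave phase shift.
At the lower boundary (n = 2.53 to n = 2.43) the reflected ray undergoes no phase shift.
Exactly one π shift → a net half-wave offset.
So the condition for constructive reflection is 2 n t = (m + ½) λ.
The second-smallest nonzero thickness corresponds to m = 1: t = (m + ½) λ / (2 n) = 1.50 × 726 / (2 × 2.53) = 215 nm.

215 nm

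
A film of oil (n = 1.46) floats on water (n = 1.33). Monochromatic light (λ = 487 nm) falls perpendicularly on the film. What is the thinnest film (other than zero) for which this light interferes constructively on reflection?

At the upper boundary (n = 1.0 to n = 1.46) the reflected ray undergoes a half-wave phase shift.
Ray reflecting at the bottom interface goes from n = 1.46 toward n = 1.33: no phase shift.
The two reflections differ by half a wavelength.
For maximum reflection here: 2 n t = (m + ½) λ.
Minimum at m = 0: t = λ / (4 n) = 487 / (4 × 1.46) = 83.4 nm.

83.4 nm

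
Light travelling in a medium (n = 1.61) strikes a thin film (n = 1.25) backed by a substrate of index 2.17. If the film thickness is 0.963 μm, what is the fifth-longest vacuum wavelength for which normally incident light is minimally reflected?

Ray reflecting at the top interface goes from n = 1.61 toward n = 1.25: no phase shift.
Bottom surface (1.25 → 2.17): reflection off a higher-index medium gives a half-wave phase shift.
Net: one phase inversion between the two reflected rays.
With one net inversion, destructive interference in reflection requires 2 n t = m λ.
λ = 2 n t / m. The fifth-longest wavelength is m = 5: λ = 2 × 1.25 × 963 / 5.00 = 482 nm.

482 nm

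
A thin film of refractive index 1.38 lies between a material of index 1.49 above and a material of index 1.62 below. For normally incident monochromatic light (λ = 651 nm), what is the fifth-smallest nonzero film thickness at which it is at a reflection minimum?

1179 nm

At the upper boundary (n = 1.49 to n = 1.38) the reflected ray undergoes no phase shift.
Ray reflecting at the bottom interface goes from n = 1.38 toward n = 1.62: a half-wave phase shift.
The two reflections differ by half a wavelength.
With one net inversion, destructive interference in reflection requires 2 n t = m λ.
The fifth-smallest nonzero thickness corresponds to m = 5: t = m λ / (2 n) = 5.00 × 651 / (2 × 1.38) = 1179 nm.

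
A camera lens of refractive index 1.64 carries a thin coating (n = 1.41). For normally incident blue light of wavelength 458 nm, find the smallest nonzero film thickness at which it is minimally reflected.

At the upper boundary (n = 1.0 to n = 1.41) the reflected ray undergoes a half-wave phase shift.
Ray reflecting at the bottom interface goes from n = 1.41 toward n = 1.64: a half-wave phase shift.
Net: no relative phase inversion (both shifts match).
With no net inversion, destructive interference in reflection requires 2 n t = (m + ½) λ.
Minimum at m = 0: t = λ / (4 n) = 458 / (4 × 1.41) = 81.2 nm.

81.2 nm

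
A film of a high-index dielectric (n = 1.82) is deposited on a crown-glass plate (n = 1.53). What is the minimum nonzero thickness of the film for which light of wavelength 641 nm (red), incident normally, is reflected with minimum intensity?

176 nm

Ray reflecting at the top interface goes from n = 1.0 toward n = 1.82: a half-wave phase shift.
Ray reflecting at the bottom interface goes from n = 1.82 toward n = 1.53: no phase shift.
Net: one phase inversion between the two reflected rays.
With one net inversion, destructive interference in reflection requires 2 n t = m λ.
Minimum nonzero at m = 1: t = λ / (2 n) = 641 / (2 × 1.82) = 176 nm.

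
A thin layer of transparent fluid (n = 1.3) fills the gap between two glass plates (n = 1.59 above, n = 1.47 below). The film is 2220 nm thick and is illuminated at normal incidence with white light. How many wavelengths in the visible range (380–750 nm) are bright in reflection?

At the upper boundary (n = 1.59 to n = 1.3) the reflected ray undergoes no phase shift.
Ray reflecting at the bottom interface goes from n = 1.3 toward n = 1.47: a half-wave phase shift.
Exactly one π shift → a net half-wave offset.
With one net inversion, constructive interference in reflection requires 2 n t = (m + ½) λ.
λ = 2 n t / (m + ½) = 5772 / (m + ½) nm.
m=7: 770 nm (IR); m=8: 679 nm (visible); m=9: 608 nm (visible); m=10: 550 nm (visible); m=11: 502 nm (visible); m=12: 462 nm (visible); m=13: 428 nm (visible); m=14: 398 nm (visible); m=15: 372 nm (UV).

7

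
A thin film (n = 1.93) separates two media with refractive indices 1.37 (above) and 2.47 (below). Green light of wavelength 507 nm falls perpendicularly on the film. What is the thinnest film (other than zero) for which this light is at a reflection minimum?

65.7 nm

Ray reflecting at the top interface goes from n = 1.37 toward n = 1.93: a half-wave phase shift.
At the lower boundary (n = 1.93 to n = 2.47) the reflected ray undergoes a half-wave phase shift.
Zero or two π shifts → no net half-wave offset.
For minimum reflection here: 2 n t = (m + ½) λ.
Minimum at m = 0: t = λ / (4 n) = 507 / (4 × 1.93) = 65.7 nm.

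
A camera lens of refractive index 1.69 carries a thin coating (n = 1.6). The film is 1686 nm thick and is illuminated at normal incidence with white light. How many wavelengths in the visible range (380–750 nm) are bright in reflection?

At the upper boundary (n = 1.0 to n = 1.6) the reflected ray undergoes a half-wave phase shift.
Bottom surface (1.6 → 1.69): reflection off a higher-index medium gives a half-wave phase shift.
The two reflections carry the same phase change, so no net offset.
With no net inversion, constructive interference in reflection requires 2 n t = m λ.
λ = 2 n t / m = 5395 / m nm.
m=7: 771 nm (IR); m=8: 674 nm (visible); m=9: 599 nm (visible); m=10: 540 nm (visible); m=11: 490 nm (visible); m=12: 450 nm (visible); m=13: 415 nm (visible); m=14: 385 nm (visible); m=15: 360 nm (UV).

7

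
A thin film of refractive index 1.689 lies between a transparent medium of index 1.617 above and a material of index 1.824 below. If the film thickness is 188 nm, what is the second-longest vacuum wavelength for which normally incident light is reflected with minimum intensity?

Top surface (1.617 → 1.689): reflection off a higher-index medium gives a half-wave phase shift.
Bottom surface (1.689 → 1.824): reflection off a higher-index medium gives a half-wave phase shift.
The two reflections carry the same phase change, so no net offset.
With no net inversion, destructive interference in reflection requires 2 n t = (m + ½) λ.
λ = 2 n t / (m + ½). The second-longest wavelength is m = 1: λ = 2 × 1.689 × 188 / 1.50 = 423 nm.

423 nm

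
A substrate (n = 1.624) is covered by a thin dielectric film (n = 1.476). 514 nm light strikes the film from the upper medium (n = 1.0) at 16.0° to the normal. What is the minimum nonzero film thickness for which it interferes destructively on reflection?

88.6 nm

At the upper boundary (n = 1.0 to n = 1.476) the reflected ray undergoes a half-wave phase shift.
Bottom surface (1.476 → 1.624): reflection off a higher-index medium gives a half-wave phase shift.
The two reflections carry the same phase change, so no net offset.
So the condition for destructive reflection is 2 n t cos θ_r = (m + ½) λ.
Snell's law: 1.0 sin 16.0° = 1.476 sin θ_r → sin θ_r = 0.187, cos θ_r = 0.982.
Minimum at m = 0: t = λ / (4 n cos θ_r) = 514 / (4 × 1.476 × 0.982) = 88.6 nm.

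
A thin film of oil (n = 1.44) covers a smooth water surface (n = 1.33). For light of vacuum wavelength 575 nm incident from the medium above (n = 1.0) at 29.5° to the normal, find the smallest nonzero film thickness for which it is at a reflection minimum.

Top surface (1.0 → 1.44): reflection off a higher-index medium gives a half-wave phase shift.
Ray reflecting at the bottom interface goes from n = 1.44 toward n = 1.33: no phase shift.
The two reflections differ by half a wavelength.
So the condition for destructive reflection is 2 n t cos θ_r = m λ.
Snell's law: 1.0 sin 29.5° = 1.44 sin θ_r → sin θ_r = 0.342, cos θ_r = 0.940.
Minimum nonzero at m = 1: t = λ / (2 n cos θ_r) = 575 / (2 × 1.44 × 0.940) = 212 nm.

212 nm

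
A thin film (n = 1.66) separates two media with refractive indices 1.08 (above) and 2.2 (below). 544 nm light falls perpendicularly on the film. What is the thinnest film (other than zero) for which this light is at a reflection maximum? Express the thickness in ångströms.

1639 Å

Top surface (1.08 → 1.66): reflection off a higher-index medium gives a half-wave phase shift.
At the lower boundary (n = 1.66 to n = 2.2) the reflected ray undergoes a half-wave phase shift.
Net: no relative phase inversion (both shifts match).
For strong reflection here: 2 n t = m λ.
Minimum nonzero at m = 1: t = λ / (2 n) = 544 / (2 × 1.66) = 164 nm.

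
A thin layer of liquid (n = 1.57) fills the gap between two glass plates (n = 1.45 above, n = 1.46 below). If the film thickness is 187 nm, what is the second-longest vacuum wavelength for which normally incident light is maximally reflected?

Top surface (1.45 → 1.57): reflection off a higher-index medium gives a half-wave phase shift.
At the lower boundary (n = 1.57 to n = 1.46) the reflected ray undergoes no phase shift.
The two reflections differ by half a wavelength.
So the condition for constructive reflection is 2 n t = (m + ½) λ.
λ = 2 n t / (m + ½). The second-longest wavelength is m = 1: λ = 2 × 1.57 × 187 / 1.50 = 391 nm.

391 nm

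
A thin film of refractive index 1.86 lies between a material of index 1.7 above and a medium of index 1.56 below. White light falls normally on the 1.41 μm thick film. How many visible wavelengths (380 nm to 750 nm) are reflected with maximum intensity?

7

Ray reflecting at the top interface goes from n = 1.7 toward n = 1.86: a half-wave phase shift.
At the lower boundary (n = 1.86 to n = 1.56) the reflected ray undergoes no phase shift.
Net: one phase inversion between the two reflected rays.
For bright reflection here: 2 n t = (m + ½) λ.
λ = 2 n t / (m + ½) = 5245 / (m + ½) nm.
m=6: 807 nm (IR); m=7: 699 nm (visible); m=8: 617 nm (visible); m=9: 552 nm (visible); m=10: 500 nm (visible); m=11: 456 nm (visible); m=12: 420 nm (visible); m=13: 389 nm (visible); m=14: 362 nm (UV).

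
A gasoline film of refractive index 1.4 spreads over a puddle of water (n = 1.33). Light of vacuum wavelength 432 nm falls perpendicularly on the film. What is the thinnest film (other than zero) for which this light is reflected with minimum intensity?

Ray reflecting at the top interface goes from n = 1.0 toward n = 1.4: a half-wave phase shift.
Bottom surface (1.4 → 1.33): reflection off a lower-index medium gives no phase shift.
Exactly one π shift → a net half-wave offset.
For dark reflection here: 2 n t = m λ.
Minimum nonzero at m = 1: t = λ / (2 n) = 432 / (2 × 1.4) = 154 nm.

154 nm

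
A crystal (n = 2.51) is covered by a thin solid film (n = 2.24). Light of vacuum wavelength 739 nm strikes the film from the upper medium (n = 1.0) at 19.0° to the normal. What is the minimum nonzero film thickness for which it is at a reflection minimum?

83.4 nm

Ray reflecting at the top interface goes from n = 1.0 toward n = 2.24: a half-wave phase shift.
Ray reflecting at the bottom interface goes from n = 2.24 toward n = 2.51: a half-wave phase shift.
Zero or two π shifts → no net half-wave offset.
For dark reflection here: 2 n t cos θ_r = (m + ½) λ.
Snell's law: 1.0 sin 19.0° = 2.24 sin θ_r → sin θ_r = 0.145, cos θ_r = 0.989.
Minimum at m = 0: t = λ / (4 n cos θ_r) = 739 / (4 × 2.24 × 0.989) = 83.4 nm.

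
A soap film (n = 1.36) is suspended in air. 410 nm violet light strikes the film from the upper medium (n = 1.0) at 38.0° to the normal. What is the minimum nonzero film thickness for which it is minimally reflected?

169 nm

Top surface (1.0 → 1.36): reflection off a higher-index medium gives a half-wave phase shift.
Bottom surface (1.36 → 1.0): reflection off a lower-index medium gives no phase shift.
The two reflections differ by half a wavelength.
For weak reflection here: 2 n t cos θ_r = m λ.
Snell's law: 1.0 sin 38.0° = 1.36 sin θ_r → sin θ_r = 0.453, cos θ_r = 0.892.
Minimum nonzero at m = 1: t = λ / (2 n cos θ_r) = 410 / (2 × 1.36 × 0.892) = 169 nm.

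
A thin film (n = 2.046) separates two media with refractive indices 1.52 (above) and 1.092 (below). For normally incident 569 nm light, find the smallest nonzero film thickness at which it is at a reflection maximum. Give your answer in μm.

Ray reflecting at the top interface goes from n = 1.52 toward n = 2.046: a half-wave phase shift.
Bottom surface (2.046 → 1.092): reflection off a lower-index medium gives no phase shift.
Exactly one π shift → a net half-wave offset.
So the condition for constructive reflection is 2 n t = (m + ½) λ.
Minimum at m = 0: t = λ / (4 n) = 569 / (4 × 2.046) = 69.5 nm.

0.0695 μm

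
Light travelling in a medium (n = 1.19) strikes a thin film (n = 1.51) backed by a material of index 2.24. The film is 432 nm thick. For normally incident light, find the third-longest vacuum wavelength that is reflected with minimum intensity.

522 nm

Ray reflecting at the top interface goes from n = 1.19 toward n = 1.51: a half-wave phase shift.
At the lower boundary (n = 1.51 to n = 2.24) the reflected ray undergoes a half-wave phase shift.
Net: no relative phase inversion (both shifts match).
With no net inversion, destructive interference in reflection requires 2 n t = (m + ½) λ.
λ = 2 n t / (m + ½). The third-longest wavelength is m = 2: λ = 2 × 1.51 × 432 / 2.50 = 522 nm.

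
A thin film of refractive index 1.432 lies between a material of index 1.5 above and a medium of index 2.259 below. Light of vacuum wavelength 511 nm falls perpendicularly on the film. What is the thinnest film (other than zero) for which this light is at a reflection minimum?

At the upper boundary (n = 1.5 to n = 1.432) the reflected ray undergoes no phase shift.
Bottom surface (1.432 → 2.259): reflection off a higher-index medium gives a half-wave phase shift.
Net: one phase inversion between the two reflected rays.
With one net inversion, destructive interference in reflection requires 2 n t = m λ.
Minimum nonzero at m = 1: t = λ / (2 n) = 511 / (2 × 1.432) = 178 nm.

178 nm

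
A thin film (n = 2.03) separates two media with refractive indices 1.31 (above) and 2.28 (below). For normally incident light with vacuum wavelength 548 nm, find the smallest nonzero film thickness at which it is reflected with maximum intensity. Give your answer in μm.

0.135 μm

Top surface (1.31 → 2.03): reflection off a higher-index medium gives a half-wave phase shift.
Bottom surface (2.03 → 2.28): reflection off a higher-index medium gives a half-wave phase shift.
The two reflections carry the same phase change, so no net offset.
So the condition for constructive reflection is 2 n t = m λ.
Minimum nonzero at m = 1: t = λ / (2 n) = 548 / (2 × 2.03) = 135 nm.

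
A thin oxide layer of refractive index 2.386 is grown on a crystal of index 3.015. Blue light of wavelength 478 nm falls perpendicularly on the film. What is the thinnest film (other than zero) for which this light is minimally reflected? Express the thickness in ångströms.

Ray reflecting at the top interface goes from n = 1.0 toward n = 2.386: a half-wave phase shift.
Ray reflecting at the bottom interface goes from n = 2.386 toward n = 3.015: a half-wave phase shift.
Zero or two π shifts → no net half-wave offset.
For weak reflection here: 2 n t = (m + ½) λ.
Minimum at m = 0: t = λ / (4 n) = 478 / (4 × 2.386) = 50.1 nm.

501 Å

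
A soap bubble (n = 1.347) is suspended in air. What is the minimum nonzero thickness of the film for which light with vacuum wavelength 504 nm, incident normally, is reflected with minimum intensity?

Ray reflecting at the top interface goes from n = 1.0 toward n = 1.347: a half-wave phase shift.
Bottom surface (1.347 → 1.0): reflection off a lower-index medium gives no phase shift.
Net: one phase inversion between the two reflected rays.
So the condition for destructive reflection is 2 n t = m λ.
Minimum nonzero at m = 1: t = λ / (2 n) = 504 / (2 × 1.347) = 187 nm.

187 nm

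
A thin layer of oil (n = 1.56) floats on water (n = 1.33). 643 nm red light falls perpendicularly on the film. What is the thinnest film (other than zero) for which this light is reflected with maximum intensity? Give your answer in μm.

Top surface (1.0 → 1.56): reflection off a higher-index medium gives a half-wave phase shift.
Bottom surface (1.56 → 1.33): reflection off a lower-index medium gives no phase shift.
Net: one phase inversion between the two reflected rays.
For maximum reflection here: 2 n t = (m + ½) λ.
Minimum at m = 0: t = λ / (4 n) = 643 / (4 × 1.56) = 103 nm.

0.103 μm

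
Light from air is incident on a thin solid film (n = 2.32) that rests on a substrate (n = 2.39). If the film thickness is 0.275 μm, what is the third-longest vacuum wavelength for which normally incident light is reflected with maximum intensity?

425 nm

Top surface (1.0 → 2.32): reflection off a higher-index medium gives a half-wave phase shift.
Bottom surface (2.32 → 2.39): reflection off a higher-index medium gives a half-wave phase shift.
The two reflections carry the same phase change, so no net offset.
For strong reflection here: 2 n t = m λ.
λ = 2 n t / m. The third-longest wavelength is m = 3: λ = 2 × 2.32 × 275 / 3.00 = 425 nm.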